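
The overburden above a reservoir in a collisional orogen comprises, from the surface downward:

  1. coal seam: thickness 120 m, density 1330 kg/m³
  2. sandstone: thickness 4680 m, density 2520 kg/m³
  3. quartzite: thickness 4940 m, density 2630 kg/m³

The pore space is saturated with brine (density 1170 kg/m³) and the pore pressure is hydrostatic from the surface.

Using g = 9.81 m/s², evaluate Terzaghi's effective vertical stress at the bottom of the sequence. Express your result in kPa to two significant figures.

Overburden (lithostatic) stress σ_v:
coal seam: 1330 kg/m³ × 9.81 m/s² × 120 m = 1.566×10^6 Pa = 1.566 MPa
sandstone: 2520 kg/m³ × 9.81 m/s² × 4680 m = 1.157×10^8 Pa = 115.7 MPa
quartzite: 2630 kg/m³ × 9.81 m/s² × 4940 m = 1.275×10^8 Pa = 127.5 MPa
Total = 1.566 + 115.7 + 127.5 = 244.71 MPa
Pore pressure P_p = 1170 kg/m³ × 9.81 m/s² × 9740 m = 1.118×10^8 Pa = 111.8 MPa
Effective stress σ' = σ_v − P_p = 244.7 − 111.8 = 132.92 MPa = 1.3292×10^5 kPa

130000 kPa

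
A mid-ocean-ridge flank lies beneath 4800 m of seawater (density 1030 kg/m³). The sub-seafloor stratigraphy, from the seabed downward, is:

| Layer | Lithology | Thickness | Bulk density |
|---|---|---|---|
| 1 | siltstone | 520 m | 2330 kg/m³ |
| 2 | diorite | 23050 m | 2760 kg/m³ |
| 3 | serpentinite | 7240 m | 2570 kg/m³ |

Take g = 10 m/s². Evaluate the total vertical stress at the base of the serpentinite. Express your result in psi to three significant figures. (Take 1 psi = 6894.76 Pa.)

seawater: 1030 kg/m³ × 10 m/s² × 4800 m = 4.944×10^7 Pa = 7171 psi
siltstone: 2330 kg/m³ × 10 m/s² × 520 m = 1.212×10^7 Pa = 1757 psi
diorite: 2760 kg/m³ × 10 m/s² × 23050 m = 6.362×10^8 Pa = 92270 psi
serpentinite: 2570 kg/m³ × 10 m/s² × 7240 m = 1.861×10^8 Pa = 26987 psi
Total = 7171 + 1757 + 92270 + 26987 = 1.2818×10^5 psi

128000 psi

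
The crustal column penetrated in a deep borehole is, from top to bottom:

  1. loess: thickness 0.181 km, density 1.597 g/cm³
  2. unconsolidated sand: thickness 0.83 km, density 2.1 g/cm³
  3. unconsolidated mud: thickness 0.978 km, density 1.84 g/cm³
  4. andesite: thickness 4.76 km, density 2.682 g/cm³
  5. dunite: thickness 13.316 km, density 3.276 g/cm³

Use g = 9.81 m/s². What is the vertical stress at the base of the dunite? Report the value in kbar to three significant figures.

loess: 1597 kg/m³ × 9.81 m/s² × 181 m = 2.836×10^6 Pa = 0.02836 kbar
unconsolidated sand: 2100 kg/m³ × 9.81 m/s² × 830 m = 1.710×10^7 Pa = 0.1710 kbar
unconsolidated mud: 1840 kg/m³ × 9.81 m/s² × 978 m = 1.765×10^7 Pa = 0.1765 kbar
andesite: 2682 kg/m³ × 9.81 m/s² × 4760 m = 1.252×10^8 Pa = 1.252 kbar
dunite: 3276 kg/m³ × 9.81 m/s² × 13316 m = 4.279×10^8 Pa = 4.279 kbar
Total = 0.02836 + 0.1710 + 0.1765 + 1.252 + 4.279 = 5.9077 kbar

5.91 kbar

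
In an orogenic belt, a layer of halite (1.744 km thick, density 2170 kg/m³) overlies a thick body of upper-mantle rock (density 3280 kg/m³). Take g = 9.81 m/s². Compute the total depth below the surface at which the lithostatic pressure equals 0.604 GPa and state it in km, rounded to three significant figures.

19.4 km

Pressure at base of upper layers: 2170×9.81×1744 = 3.713×10^7 Pa = 0.03713 GPa
Remaining pressure to be supplied by upper-mantle rock: 6.040×10^8 − 3.713×10^7 = 5.669×10^8 Pa
Additional depth in upper-mantle rock = 5.669×10^8 Pa / (3280 kg/m³ × 9.81 m/s²) = 17617 m
Total depth = 1744 m + 17617 m = 19361 m
= 19.361 km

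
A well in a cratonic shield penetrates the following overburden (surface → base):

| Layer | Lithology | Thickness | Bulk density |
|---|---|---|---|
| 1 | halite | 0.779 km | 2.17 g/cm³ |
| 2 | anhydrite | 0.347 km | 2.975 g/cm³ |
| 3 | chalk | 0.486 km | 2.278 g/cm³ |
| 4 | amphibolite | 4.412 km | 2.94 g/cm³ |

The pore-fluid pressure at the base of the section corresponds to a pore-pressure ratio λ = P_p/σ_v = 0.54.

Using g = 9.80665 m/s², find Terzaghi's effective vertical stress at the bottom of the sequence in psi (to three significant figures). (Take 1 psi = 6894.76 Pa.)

11000 psi

Overburden (lithostatic) stress σ_v:
halite: 2170 kg/m³ × 9.80665 m/s² × 779 m = 1.658×10^7 Pa = 16.58 MPa
anhydrite: 2975 kg/m³ × 9.80665 m/s² × 347 m = 1.012×10^7 Pa = 10.12 MPa
chalk: 2278 kg/m³ × 9.80665 m/s² × 486 m = 1.086×10^7 Pa = 10.86 MPa
amphibolite: 2940 kg/m³ × 9.80665 m/s² × 4412 m = 1.272×10^8 Pa = 127.2 MPa
Total = 16.58 + 10.12 + 10.86 + 127.2 = 164.76 MPa
Pore pressure P_p = λ·σ_v = 0.54 × 164.8 MPa = 88.97 MPa
Effective stress σ' = σ_v − P_p = 164.8 − 88.97 = 75.791 MPa = 10993 psi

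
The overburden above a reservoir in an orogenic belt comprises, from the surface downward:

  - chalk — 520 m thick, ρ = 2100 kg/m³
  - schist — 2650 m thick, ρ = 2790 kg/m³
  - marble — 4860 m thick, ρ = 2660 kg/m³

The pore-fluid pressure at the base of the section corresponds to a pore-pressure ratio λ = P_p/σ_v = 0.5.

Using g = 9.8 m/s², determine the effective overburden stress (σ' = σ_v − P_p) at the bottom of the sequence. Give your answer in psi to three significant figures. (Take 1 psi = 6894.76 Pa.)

15200 psi

Overburden (lithostatic) stress σ_v:
chalk: 2100 kg/m³ × 9.8 m/s² × 520 m = 1.070×10^7 Pa = 10.70 MPa
schist: 2790 kg/m³ × 9.8 m/s² × 2650 m = 7.246×10^7 Pa = 72.46 MPa
marble: 2660 kg/m³ × 9.8 m/s² × 4860 m = 1.267×10^8 Pa = 126.7 MPa
Total = 10.70 + 72.46 + 126.7 = 209.85 MPa
Pore pressure P_p = λ·σ_v = 0.5 × 209.8 MPa = 104.9 MPa
Effective stress σ' = σ_v − P_p = 209.8 − 104.9 = 104.92 MPa = 15218 psi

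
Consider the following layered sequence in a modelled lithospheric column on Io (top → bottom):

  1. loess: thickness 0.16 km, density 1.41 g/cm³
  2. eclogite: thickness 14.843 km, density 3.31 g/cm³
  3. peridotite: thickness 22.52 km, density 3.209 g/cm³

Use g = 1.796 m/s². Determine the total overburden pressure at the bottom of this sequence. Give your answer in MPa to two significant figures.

loess: 1410 kg/m³ × 1.796 m/s² × 160 m = 4.052×10^5 Pa = 0.4052 MPa
eclogite: 3310 kg/m³ × 1.796 m/s² × 14843 m = 8.824×10^7 Pa = 88.24 MPa
peridotite: 3209 kg/m³ × 1.796 m/s² × 22520 m = 1.298×10^8 Pa = 129.8 MPa
Total = 0.4052 + 88.24 + 129.8 = 218.43 MPa

220 MPa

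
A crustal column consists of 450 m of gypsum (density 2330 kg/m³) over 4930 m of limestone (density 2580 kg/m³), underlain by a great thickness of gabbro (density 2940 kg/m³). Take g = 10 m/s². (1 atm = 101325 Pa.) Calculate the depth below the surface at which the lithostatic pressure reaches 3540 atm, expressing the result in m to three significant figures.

Pressure at base of upper layers: 2330×10×450 + 2580×10×4930 = 1.377×10^8 Pa = 1359 atm
Remaining pressure to be supplied by gabbro: 3.587×10^8 − 1.377×10^8 = 2.210×10^8 Pa
Additional depth in gabbro = 2.210×10^8 Pa / (2940 kg/m³ × 10 m/s²) = 7517.4 m
Total depth = 5380 m + 7517.4 m = 12897 m

12900 m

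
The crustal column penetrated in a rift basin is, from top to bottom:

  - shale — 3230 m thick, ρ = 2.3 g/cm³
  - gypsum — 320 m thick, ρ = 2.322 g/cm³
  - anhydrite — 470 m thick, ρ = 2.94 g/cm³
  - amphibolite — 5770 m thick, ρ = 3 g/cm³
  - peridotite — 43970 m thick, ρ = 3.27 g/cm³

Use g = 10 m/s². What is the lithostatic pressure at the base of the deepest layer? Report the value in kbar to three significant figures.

17.1 kbar

shale: 2300 kg/m³ × 10 m/s² × 3230 m = 7.429×10^7 Pa = 0.7429 kbar
gypsum: 2322 kg/m³ × 10 m/s² × 320 m = 7.430×10^6 Pa = 0.07430 kbar
anhydrite: 2940 kg/m³ × 10 m/s² × 470 m = 1.382×10^7 Pa = 0.1382 kbar
amphibolite: 3000 kg/m³ × 10 m/s² × 5770 m = 1.731×10^8 Pa = 1.731 kbar
peridotite: 3270 kg/m³ × 10 m/s² × 43970 m = 1.438×10^9 Pa = 14.38 kbar
Total = 0.7429 + 0.07430 + 0.1382 + 1.731 + 14.38 = 17.065 kbar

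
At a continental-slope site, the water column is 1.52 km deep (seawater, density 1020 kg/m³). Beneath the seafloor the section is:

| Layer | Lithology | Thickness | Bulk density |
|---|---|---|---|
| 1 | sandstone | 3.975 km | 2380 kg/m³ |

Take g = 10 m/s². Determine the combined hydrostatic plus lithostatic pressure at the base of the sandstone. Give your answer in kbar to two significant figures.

seawater: 1020 kg/m³ × 10 m/s² × 1520 m = 1.550×10^7 Pa = 0.1550 kbar
sandstone: 2380 kg/m³ × 10 m/s² × 3975 m = 9.460×10^7 Pa = 0.9460 kbar
Total = 0.1550 + 0.9460 = 1.1011 kbar

1.1 kbar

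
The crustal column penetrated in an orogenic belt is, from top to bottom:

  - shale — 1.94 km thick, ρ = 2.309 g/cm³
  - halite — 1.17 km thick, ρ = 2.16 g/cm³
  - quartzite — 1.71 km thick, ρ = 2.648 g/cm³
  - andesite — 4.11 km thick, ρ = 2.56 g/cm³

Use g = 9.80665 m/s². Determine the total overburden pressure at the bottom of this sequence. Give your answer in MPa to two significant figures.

220 MPa

shale: 2309 kg/m³ × 9.80665 m/s² × 1940 m = 4.393×10^7 Pa = 43.93 MPa
halite: 2160 kg/m³ × 9.80665 m/s² × 1170 m = 2.478×10^7 Pa = 24.78 MPa
quartzite: 2648 kg/m³ × 9.80665 m/s² × 1710 m = 4.441×10^7 Pa = 44.41 MPa
andesite: 2560 kg/m³ × 9.80665 m/s² × 4110 m = 1.032×10^8 Pa = 103.2 MPa
Total = 43.93 + 24.78 + 44.41 + 103.2 = 216.30 MPa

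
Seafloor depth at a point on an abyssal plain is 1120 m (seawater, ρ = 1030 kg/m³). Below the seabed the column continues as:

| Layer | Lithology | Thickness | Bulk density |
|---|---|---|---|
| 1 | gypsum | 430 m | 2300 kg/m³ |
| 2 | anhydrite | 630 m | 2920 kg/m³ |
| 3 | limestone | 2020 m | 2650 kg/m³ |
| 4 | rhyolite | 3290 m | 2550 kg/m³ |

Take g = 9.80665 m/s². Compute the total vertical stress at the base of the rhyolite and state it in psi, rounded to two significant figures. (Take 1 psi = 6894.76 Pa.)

25000 psi

seawater: 1030 kg/m³ × 9.80665 m/s² × 1120 m = 1.131×10^7 Pa = 1641 psi
gypsum: 2300 kg/m³ × 9.80665 m/s² × 430 m = 9.699×10^6 Pa = 1407 psi
anhydrite: 2920 kg/m³ × 9.80665 m/s² × 630 m = 1.804×10^7 Pa = 2617 psi
limestone: 2650 kg/m³ × 9.80665 m/s² × 2020 m = 5.249×10^7 Pa = 7614 psi
rhyolite: 2550 kg/m³ × 9.80665 m/s² × 3290 m = 8.227×10^7 Pa = 11933 psi
Total = 1641 + 1407 + 2617 + 7614 + 11933 = 25210 psi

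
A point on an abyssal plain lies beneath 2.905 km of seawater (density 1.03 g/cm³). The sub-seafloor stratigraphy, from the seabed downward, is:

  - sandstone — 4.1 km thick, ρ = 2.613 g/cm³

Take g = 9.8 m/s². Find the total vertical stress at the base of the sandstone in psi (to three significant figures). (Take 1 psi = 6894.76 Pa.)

19500 psi

seawater: 1030 kg/m³ × 9.8 m/s² × 2905 m = 2.932×10^7 Pa = 4253 psi
sandstone: 2613 kg/m³ × 9.8 m/s² × 4100 m = 1.050×10^8 Pa = 15228 psi
Total = 4253 + 15228 = 19481 psi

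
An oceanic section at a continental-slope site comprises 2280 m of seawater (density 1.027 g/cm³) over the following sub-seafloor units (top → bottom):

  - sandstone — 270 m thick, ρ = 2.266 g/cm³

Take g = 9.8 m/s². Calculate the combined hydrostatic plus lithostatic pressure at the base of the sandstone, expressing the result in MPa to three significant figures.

seawater: 1027 kg/m³ × 9.8 m/s² × 2280 m = 2.295×10^7 Pa = 22.95 MPa
sandstone: 2266 kg/m³ × 9.8 m/s² × 270 m = 5.996×10^6 Pa = 5.996 MPa
Total = 22.95 + 5.996 = 28.943 MPa

28.9 MPa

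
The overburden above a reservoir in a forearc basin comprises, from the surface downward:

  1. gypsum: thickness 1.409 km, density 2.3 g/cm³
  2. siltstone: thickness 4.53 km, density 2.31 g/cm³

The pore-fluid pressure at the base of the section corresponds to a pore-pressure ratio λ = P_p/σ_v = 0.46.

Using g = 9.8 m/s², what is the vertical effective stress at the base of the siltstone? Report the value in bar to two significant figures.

730 bar

Overburden (lithostatic) stress σ_v:
gypsum: 2300 kg/m³ × 9.8 m/s² × 1409 m = 3.176×10^7 Pa = 31.76 MPa
siltstone: 2310 kg/m³ × 9.8 m/s² × 4530 m = 1.026×10^8 Pa = 102.6 MPa
Total = 31.76 + 102.6 = 134.31 MPa
Pore pressure P_p = λ·σ_v = 0.46 × 134.3 MPa = 61.78 MPa
Effective stress σ' = σ_v − P_p = 134.3 − 61.78 = 72.527 MPa = 725.27 bar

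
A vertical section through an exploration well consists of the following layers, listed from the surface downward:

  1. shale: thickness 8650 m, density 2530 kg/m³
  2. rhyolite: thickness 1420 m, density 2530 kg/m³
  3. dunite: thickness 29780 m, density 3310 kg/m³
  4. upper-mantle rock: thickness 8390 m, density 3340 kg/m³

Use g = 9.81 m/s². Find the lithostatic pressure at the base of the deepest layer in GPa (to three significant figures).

1.49 GPa

shale: 2530 kg/m³ × 9.81 m/s² × 8650 m = 2.147×10^8 Pa = 0.2147 GPa
rhyolite: 2530 kg/m³ × 9.81 m/s² × 1420 m = 3.524×10^7 Pa = 0.03524 GPa
dunite: 3310 kg/m³ × 9.81 m/s² × 29780 m = 9.670×10^8 Pa = 0.9670 GPa
upper-mantle rock: 3340 kg/m³ × 9.81 m/s² × 8390 m = 2.749×10^8 Pa = 0.2749 GPa
Total = 0.2147 + 0.03524 + 0.9670 + 0.2749 = 1.4918 GPa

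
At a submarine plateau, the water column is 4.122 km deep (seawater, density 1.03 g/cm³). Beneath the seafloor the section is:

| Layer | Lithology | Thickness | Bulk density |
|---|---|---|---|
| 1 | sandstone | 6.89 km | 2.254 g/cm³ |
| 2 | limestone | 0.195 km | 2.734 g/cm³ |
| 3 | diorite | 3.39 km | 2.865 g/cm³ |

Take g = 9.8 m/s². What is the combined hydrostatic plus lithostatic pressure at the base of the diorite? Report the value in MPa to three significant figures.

294 MPa

seawater: 1030 kg/m³ × 9.8 m/s² × 4122 m = 4.161×10^7 Pa = 41.61 MPa
sandstone: 2254 kg/m³ × 9.8 m/s² × 6890 m = 1.522×10^8 Pa = 152.2 MPa
limestone: 2734 kg/m³ × 9.8 m/s² × 195 m = 5.225×10^6 Pa = 5.225 MPa
diorite: 2865 kg/m³ × 9.8 m/s² × 3390 m = 9.518×10^7 Pa = 95.18 MPa
Total = 41.61 + 152.2 + 5.225 + 95.18 = 294.21 MPa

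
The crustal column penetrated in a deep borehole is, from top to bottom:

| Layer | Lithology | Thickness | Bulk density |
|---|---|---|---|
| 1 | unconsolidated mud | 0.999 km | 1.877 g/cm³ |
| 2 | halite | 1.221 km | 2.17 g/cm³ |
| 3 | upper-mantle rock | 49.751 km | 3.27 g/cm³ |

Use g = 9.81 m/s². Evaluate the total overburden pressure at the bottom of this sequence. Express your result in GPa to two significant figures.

1.6 GPa

unconsolidated mud: 1877 kg/m³ × 9.81 m/s² × 999 m = 1.839×10^7 Pa = 0.01839 GPa
halite: 2170 kg/m³ × 9.81 m/s² × 1221 m = 2.599×10^7 Pa = 0.02599 GPa
upper-mantle rock: 3270 kg/m³ × 9.81 m/s² × 49751 m = 1.596×10^9 Pa = 1.596 GPa
Total = 0.01839 + 0.02599 + 1.596 = 1.6403 GPa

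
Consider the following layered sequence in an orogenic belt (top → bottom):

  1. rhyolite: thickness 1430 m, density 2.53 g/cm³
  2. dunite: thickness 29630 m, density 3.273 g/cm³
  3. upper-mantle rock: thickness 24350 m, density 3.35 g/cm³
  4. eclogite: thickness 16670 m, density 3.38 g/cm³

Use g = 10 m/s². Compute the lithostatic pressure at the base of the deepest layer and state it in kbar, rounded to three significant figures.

rhyolite: 2530 kg/m³ × 10 m/s² × 1430 m = 3.618×10^7 Pa = 0.3618 kbar
dunite: 3273 kg/m³ × 10 m/s² × 29630 m = 9.698×10^8 Pa = 9.698 kbar
upper-mantle rock: 3350 kg/m³ × 10 m/s² × 24350 m = 8.157×10^8 Pa = 8.157 kbar
eclogite: 3380 kg/m³ × 10 m/s² × 16670 m = 5.634×10^8 Pa = 5.634 kbar
Total = 0.3618 + 9.698 + 8.157 + 5.634 = 23.851 kbar

23.9 kbar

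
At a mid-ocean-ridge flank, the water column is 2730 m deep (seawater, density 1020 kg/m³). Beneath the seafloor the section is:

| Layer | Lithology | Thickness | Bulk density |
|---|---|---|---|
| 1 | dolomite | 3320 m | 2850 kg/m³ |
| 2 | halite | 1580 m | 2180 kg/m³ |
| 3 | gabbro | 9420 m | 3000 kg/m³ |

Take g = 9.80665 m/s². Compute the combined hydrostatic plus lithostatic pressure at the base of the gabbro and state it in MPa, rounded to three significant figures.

seawater: 1020 kg/m³ × 9.80665 m/s² × 2730 m = 2.731×10^7 Pa = 27.31 MPa
dolomite: 2850 kg/m³ × 9.80665 m/s² × 3320 m = 9.279×10^7 Pa = 92.79 MPa
halite: 2180 kg/m³ × 9.80665 m/s² × 1580 m = 3.378×10^7 Pa = 33.78 MPa
gabbro: 3000 kg/m³ × 9.80665 m/s² × 9420 m = 2.771×10^8 Pa = 277.1 MPa
Total = 27.31 + 92.79 + 33.78 + 277.1 = 431.01 MPa

431 MPa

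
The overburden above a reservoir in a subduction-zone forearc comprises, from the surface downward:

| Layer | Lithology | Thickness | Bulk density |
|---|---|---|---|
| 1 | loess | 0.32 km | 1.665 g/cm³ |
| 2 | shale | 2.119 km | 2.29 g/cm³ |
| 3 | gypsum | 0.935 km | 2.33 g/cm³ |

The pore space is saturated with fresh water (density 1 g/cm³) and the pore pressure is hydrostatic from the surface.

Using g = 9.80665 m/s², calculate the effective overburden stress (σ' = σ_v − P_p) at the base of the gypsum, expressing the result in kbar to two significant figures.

Overburden (lithostatic) stress σ_v:
loess: 1665 kg/m³ × 9.80665 m/s² × 320 m = 5.225×10^6 Pa = 5.225 MPa
shale: 2290 kg/m³ × 9.80665 m/s² × 2119 m = 4.759×10^7 Pa = 47.59 MPa
gypsum: 2330 kg/m³ × 9.80665 m/s² × 935 m = 2.136×10^7 Pa = 21.36 MPa
Total = 5.225 + 47.59 + 21.36 = 74.176 MPa
Pore pressure P_p = 1000 kg/m³ × 9.80665 m/s² × 3374 m = 3.309×10^7 Pa = 33.09 MPa
Effective stress σ' = σ_v − P_p = 74.18 − 33.09 = 41.088 MPa = 0.41088 kbar

0.41 kbar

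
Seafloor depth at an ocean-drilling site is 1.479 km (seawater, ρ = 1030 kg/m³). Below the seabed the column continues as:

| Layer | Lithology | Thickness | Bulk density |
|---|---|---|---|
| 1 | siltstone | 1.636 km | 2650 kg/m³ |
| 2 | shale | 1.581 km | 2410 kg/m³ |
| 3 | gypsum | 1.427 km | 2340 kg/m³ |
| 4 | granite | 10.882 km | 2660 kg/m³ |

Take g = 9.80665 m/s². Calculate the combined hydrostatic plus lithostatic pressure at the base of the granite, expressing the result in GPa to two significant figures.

0.41 GPa

seawater: 1030 kg/m³ × 9.80665 m/s² × 1479 m = 1.494×10^7 Pa = 0.01494 GPa
siltstone: 2650 kg/m³ × 9.80665 m/s² × 1636 m = 4.252×10^7 Pa = 0.04252 GPa
shale: 2410 kg/m³ × 9.80665 m/s² × 1581 m = 3.737×10^7 Pa = 0.03737 GPa
gypsum: 2340 kg/m³ × 9.80665 m/s² × 1427 m = 3.275×10^7 Pa = 0.03275 GPa
granite: 2660 kg/m³ × 9.80665 m/s² × 10882 m = 2.839×10^8 Pa = 0.2839 GPa
Total = 0.01494 + 0.04252 + 0.03737 + 0.03275 + 0.2839 = 0.41143 GPa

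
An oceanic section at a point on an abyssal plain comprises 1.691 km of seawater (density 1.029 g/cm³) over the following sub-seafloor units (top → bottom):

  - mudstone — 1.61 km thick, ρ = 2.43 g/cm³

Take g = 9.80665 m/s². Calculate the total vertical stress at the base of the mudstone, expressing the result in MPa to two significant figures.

55 MPa

seawater: 1029 kg/m³ × 9.80665 m/s² × 1691 m = 1.706×10^7 Pa = 17.06 MPa
mudstone: 2430 kg/m³ × 9.80665 m/s² × 1610 m = 3.837×10^7 Pa = 38.37 MPa
Total = 17.06 + 38.37 = 55.431 MPa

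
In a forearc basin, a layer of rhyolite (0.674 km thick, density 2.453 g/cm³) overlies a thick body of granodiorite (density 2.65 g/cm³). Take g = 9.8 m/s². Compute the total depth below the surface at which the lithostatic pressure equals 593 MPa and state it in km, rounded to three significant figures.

22.9 km

Pressure at base of upper layers: 2453×9.8×674 = 1.620×10^7 Pa = 16.20 MPa
Remaining pressure to be supplied by granodiorite: 5.930×10^8 − 1.620×10^7 = 5.768×10^8 Pa
Additional depth in granodiorite = 5.768×10^8 Pa / (2650 kg/m³ × 9.8 m/s²) = 22210 m
Total depth = 674 m + 22210 m = 22884 m
= 22.884 km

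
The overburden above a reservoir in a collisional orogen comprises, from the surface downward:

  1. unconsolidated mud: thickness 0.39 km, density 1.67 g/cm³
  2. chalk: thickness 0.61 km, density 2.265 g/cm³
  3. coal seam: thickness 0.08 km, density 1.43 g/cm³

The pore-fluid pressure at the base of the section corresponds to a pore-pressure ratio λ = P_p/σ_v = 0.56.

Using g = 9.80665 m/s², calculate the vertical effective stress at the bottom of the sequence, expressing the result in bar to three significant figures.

92.7 bar

Overburden (lithostatic) stress σ_v:
unconsolidated mud: 1670 kg/m³ × 9.80665 m/s² × 390 m = 6.387×10^6 Pa = 6.387 MPa
chalk: 2265 kg/m³ × 9.80665 m/s² × 610 m = 1.355×10^7 Pa = 13.55 MPa
coal seam: 1430 kg/m³ × 9.80665 m/s² × 80 m = 1.122×10^6 Pa = 1.122 MPa
Total = 6.387 + 13.55 + 1.122 = 21.058 MPa
Pore pressure P_p = λ·σ_v = 0.56 × 21.06 MPa = 11.79 MPa
Effective stress σ' = σ_v − P_p = 21.06 − 11.79 = 9.2657 MPa = 92.657 bar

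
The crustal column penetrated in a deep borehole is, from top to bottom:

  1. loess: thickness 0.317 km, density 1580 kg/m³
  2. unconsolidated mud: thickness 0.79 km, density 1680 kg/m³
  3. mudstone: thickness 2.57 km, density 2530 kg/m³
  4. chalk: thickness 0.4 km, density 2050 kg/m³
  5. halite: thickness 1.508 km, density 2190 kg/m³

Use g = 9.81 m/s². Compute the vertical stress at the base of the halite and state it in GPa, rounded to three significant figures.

loess: 1580 kg/m³ × 9.81 m/s² × 317 m = 4.913×10^6 Pa = 4.913×10^-3 GPa
unconsolidated mud: 1680 kg/m³ × 9.81 m/s² × 790 m = 1.302×10^7 Pa = 0.01302 GPa
mudstone: 2530 kg/m³ × 9.81 m/s² × 2570 m = 6.379×10^7 Pa = 0.06379 GPa
chalk: 2050 kg/m³ × 9.81 m/s² × 400 m = 8.044×10^6 Pa = 8.044×10^-3 GPa
halite: 2190 kg/m³ × 9.81 m/s² × 1508 m = 3.240×10^7 Pa = 0.03240 GPa
Total = 4.913×10^-3 + 0.01302 + 0.06379 + 8.044×10^-3 + 0.03240 = 0.12216 GPa

0.122 GPa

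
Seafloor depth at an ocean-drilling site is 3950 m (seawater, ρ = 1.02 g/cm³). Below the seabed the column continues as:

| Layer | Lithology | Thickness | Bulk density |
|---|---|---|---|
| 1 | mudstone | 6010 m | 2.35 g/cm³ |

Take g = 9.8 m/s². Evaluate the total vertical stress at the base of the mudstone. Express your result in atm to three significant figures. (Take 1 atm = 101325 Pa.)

seawater: 1020 kg/m³ × 9.8 m/s² × 3950 m = 3.948×10^7 Pa = 389.7 atm
mudstone: 2350 kg/m³ × 9.8 m/s² × 6010 m = 1.384×10^8 Pa = 1366 atm
Total = 389.7 + 1366 = 1755.7 atm

1760 atm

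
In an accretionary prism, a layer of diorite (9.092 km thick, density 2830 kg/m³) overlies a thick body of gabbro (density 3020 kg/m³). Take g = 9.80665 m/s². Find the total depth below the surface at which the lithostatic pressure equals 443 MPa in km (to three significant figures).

Pressure at base of upper layers: 2830×9.80665×9092 = 2.523×10^8 Pa = 252.3 MPa
Remaining pressure to be supplied by gabbro: 4.430×10^8 − 2.523×10^8 = 1.907×10^8 Pa
Additional depth in gabbro = 1.907×10^8 Pa / (3020 kg/m³ × 9.80665 m/s²) = 6438.1 m
Total depth = 9092 m + 6438.1 m = 15530 m
= 15.530 km

15.5 km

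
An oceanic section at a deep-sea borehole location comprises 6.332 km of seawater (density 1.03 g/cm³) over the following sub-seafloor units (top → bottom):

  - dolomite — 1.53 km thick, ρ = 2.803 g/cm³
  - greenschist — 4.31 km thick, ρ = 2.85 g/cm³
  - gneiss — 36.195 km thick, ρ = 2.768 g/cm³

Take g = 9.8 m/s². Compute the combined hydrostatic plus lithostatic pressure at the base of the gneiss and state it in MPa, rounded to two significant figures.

seawater: 1030 kg/m³ × 9.8 m/s² × 6332 m = 6.392×10^7 Pa = 63.92 MPa
dolomite: 2803 kg/m³ × 9.8 m/s² × 1530 m = 4.203×10^7 Pa = 42.03 MPa
greenschist: 2850 kg/m³ × 9.8 m/s² × 4310 m = 1.204×10^8 Pa = 120.4 MPa
gneiss: 2768 kg/m³ × 9.8 m/s² × 36195 m = 9.818×10^8 Pa = 981.8 MPa
Total = 63.92 + 42.03 + 120.4 + 981.8 = 1208.2 MPa

1200 MPa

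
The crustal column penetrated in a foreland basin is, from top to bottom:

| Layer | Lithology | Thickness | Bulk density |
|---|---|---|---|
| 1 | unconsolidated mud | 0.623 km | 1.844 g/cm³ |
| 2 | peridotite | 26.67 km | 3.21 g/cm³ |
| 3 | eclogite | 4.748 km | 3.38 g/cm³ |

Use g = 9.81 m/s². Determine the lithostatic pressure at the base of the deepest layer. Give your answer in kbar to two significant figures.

unconsolidated mud: 1844 kg/m³ × 9.81 m/s² × 623 m = 1.127×10^7 Pa = 0.1127 kbar
peridotite: 3210 kg/m³ × 9.81 m/s² × 26670 m = 8.398×10^8 Pa = 8.398 kbar
eclogite: 3380 kg/m³ × 9.81 m/s² × 4748 m = 1.574×10^8 Pa = 1.574 kbar
Total = 0.1127 + 8.398 + 1.574 = 10.085 kbar

10 kbar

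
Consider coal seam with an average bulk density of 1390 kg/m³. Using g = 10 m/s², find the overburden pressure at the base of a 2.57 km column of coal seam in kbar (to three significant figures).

coal seam: 1390 kg/m³ × 10 m/s² × 2570 m = 3.572×10^7 Pa = 0.3572 kbar

0.357 kbar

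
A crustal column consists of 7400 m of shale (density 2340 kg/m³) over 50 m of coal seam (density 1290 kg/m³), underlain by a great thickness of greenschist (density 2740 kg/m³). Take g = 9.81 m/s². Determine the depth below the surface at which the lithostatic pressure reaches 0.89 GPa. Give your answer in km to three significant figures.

34.2 km

Pressure at base of upper layers: 2340×9.81×7400 + 1290×9.81×50 = 1.705×10^8 Pa = 0.1705 GPa
Remaining pressure to be supplied by greenschist: 8.900×10^8 − 1.705×10^8 = 7.195×10^8 Pa
Additional depth in greenschist = 7.195×10^8 Pa / (2740 kg/m³ × 9.81 m/s²) = 26768 m
Total depth = 7450 m + 26768 m = 34218 m
= 34.218 km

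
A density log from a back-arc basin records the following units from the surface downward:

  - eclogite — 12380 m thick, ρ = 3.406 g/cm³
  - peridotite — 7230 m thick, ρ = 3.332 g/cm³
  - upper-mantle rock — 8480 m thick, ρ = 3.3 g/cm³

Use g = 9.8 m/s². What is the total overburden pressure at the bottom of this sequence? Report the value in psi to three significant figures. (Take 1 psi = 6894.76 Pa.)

134000 psi

eclogite: 3406 kg/m³ × 9.8 m/s² × 12380 m = 4.132×10^8 Pa = 59934 psi
peridotite: 3332 kg/m³ × 9.8 m/s² × 7230 m = 2.361×10^8 Pa = 34241 psi
upper-mantle rock: 3300 kg/m³ × 9.8 m/s² × 8480 m = 2.742×10^8 Pa = 39776 psi
Total = 59934 + 34241 + 39776 = 1.3395×10^5 psi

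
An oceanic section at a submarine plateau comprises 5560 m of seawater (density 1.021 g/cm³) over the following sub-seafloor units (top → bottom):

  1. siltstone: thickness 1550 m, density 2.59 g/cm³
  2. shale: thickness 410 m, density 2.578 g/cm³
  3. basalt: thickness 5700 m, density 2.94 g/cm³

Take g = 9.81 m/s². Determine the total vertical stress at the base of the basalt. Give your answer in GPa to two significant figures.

seawater: 1021 kg/m³ × 9.81 m/s² × 5560 m = 5.569×10^7 Pa = 0.05569 GPa
siltstone: 2590 kg/m³ × 9.81 m/s² × 1550 m = 3.938×10^7 Pa = 0.03938 GPa
shale: 2578 kg/m³ × 9.81 m/s² × 410 m = 1.037×10^7 Pa = 0.01037 GPa
basalt: 2940 kg/m³ × 9.81 m/s² × 5700 m = 1.644×10^8 Pa = 0.1644 GPa
Total = 0.05569 + 0.03938 + 0.01037 + 0.1644 = 0.26984 GPa

0.27 GPa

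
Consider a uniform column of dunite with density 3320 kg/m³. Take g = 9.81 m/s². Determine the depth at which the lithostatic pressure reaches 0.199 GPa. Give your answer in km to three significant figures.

6.11 km

h = P/(ρg) = 0.199 GPa / (3320 kg/m³ × 9.81 m/s²) = 1.990×10^8 Pa / 32569 Pa/m = 6110.1 m
= 6.1101 km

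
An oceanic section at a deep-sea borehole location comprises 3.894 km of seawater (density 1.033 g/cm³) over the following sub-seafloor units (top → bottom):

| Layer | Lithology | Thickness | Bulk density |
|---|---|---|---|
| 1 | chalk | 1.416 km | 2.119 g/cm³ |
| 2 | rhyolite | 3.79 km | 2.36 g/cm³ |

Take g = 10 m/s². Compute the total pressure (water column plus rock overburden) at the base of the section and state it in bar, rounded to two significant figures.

seawater: 1033 kg/m³ × 10 m/s² × 3894 m = 4.023×10^7 Pa = 402.3 bar
chalk: 2119 kg/m³ × 10 m/s² × 1416 m = 3.001×10^7 Pa = 300.1 bar
rhyolite: 2360 kg/m³ × 10 m/s² × 3790 m = 8.944×10^7 Pa = 894.4 bar
Total = 402.3 + 300.1 + 894.4 = 1596.7 bar

1600 bar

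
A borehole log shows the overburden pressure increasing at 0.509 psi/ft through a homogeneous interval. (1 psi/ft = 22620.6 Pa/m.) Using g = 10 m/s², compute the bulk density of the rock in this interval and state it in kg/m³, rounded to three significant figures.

ρ = (dP/dz)/g = 0.509 psi/ft / 10 m/s² = 11514 Pa/m / 10 m/s² = 1151.4 kg/m³

1150 kg/m³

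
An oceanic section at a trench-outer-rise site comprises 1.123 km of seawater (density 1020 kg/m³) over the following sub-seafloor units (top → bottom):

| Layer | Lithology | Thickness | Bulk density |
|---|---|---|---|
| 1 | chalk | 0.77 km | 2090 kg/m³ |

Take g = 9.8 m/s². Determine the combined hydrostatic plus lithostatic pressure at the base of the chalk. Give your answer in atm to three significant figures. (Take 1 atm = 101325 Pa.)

seawater: 1020 kg/m³ × 9.8 m/s² × 1123 m = 1.123×10^7 Pa = 110.8 atm
chalk: 2090 kg/m³ × 9.8 m/s² × 770 m = 1.577×10^7 Pa = 155.6 atm
Total = 110.8 + 155.6 = 266.44 atm

266 atm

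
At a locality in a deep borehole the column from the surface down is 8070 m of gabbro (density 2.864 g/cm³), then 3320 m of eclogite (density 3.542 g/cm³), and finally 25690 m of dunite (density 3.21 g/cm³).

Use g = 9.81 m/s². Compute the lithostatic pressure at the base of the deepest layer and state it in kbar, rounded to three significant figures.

11.5 kbar

gabbro: 2864 kg/m³ × 9.81 m/s² × 8070 m = 2.267×10^8 Pa = 2.267 kbar
eclogite: 3542 kg/m³ × 9.81 m/s² × 3320 m = 1.154×10^8 Pa = 1.154 kbar
dunite: 3210 kg/m³ × 9.81 m/s² × 25690 m = 8.090×10^8 Pa = 8.090 kbar
Total = 2.267 + 1.154 + 8.090 = 11.511 kbar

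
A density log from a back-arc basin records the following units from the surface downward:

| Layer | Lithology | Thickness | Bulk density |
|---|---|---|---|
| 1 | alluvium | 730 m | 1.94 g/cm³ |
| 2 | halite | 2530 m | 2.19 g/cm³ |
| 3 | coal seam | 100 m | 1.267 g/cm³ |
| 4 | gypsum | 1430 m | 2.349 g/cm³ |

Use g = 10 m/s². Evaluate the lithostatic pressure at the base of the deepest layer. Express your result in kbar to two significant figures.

1.0 kbar

alluvium: 1940 kg/m³ × 10 m/s² × 730 m = 1.416×10^7 Pa = 0.1416 kbar
halite: 2190 kg/m³ × 10 m/s² × 2530 m = 5.541×10^7 Pa = 0.5541 kbar
coal seam: 1267 kg/m³ × 10 m/s² × 100 m = 1.267×10^6 Pa = 0.01267 kbar
gypsum: 2349 kg/m³ × 10 m/s² × 1430 m = 3.359×10^7 Pa = 0.3359 kbar
Total = 0.1416 + 0.5541 + 0.01267 + 0.3359 = 1.0443 kbar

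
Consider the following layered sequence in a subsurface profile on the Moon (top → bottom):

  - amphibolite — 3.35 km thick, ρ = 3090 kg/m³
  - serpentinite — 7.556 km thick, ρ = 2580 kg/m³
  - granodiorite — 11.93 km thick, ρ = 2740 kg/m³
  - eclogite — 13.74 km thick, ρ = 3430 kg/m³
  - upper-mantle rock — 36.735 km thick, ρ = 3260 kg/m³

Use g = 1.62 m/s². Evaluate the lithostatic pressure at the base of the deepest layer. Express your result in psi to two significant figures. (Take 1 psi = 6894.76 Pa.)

amphibolite: 3090 kg/m³ × 1.62 m/s² × 3350 m = 1.677×10^7 Pa = 2432 psi
serpentinite: 2580 kg/m³ × 1.62 m/s² × 7556 m = 3.158×10^7 Pa = 4580 psi
granodiorite: 2740 kg/m³ × 1.62 m/s² × 11930 m = 5.295×10^7 Pa = 7680 psi
eclogite: 3430 kg/m³ × 1.62 m/s² × 13740 m = 7.635×10^7 Pa = 11073 psi
upper-mantle rock: 3260 kg/m³ × 1.62 m/s² × 36735 m = 1.940×10^8 Pa = 28138 psi
Total = 2432 + 4580 + 7680 + 11073 + 28138 = 53904 psi

54000 psi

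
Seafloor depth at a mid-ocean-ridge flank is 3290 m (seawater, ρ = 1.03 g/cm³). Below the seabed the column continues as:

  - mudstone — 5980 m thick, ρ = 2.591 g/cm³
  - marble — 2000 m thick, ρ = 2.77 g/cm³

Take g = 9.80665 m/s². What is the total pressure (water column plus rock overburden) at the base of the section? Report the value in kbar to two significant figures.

seawater: 1030 kg/m³ × 9.80665 m/s² × 3290 m = 3.323×10^7 Pa = 0.3323 kbar
mudstone: 2591 kg/m³ × 9.80665 m/s² × 5980 m = 1.519×10^8 Pa = 1.519 kbar
marble: 2770 kg/m³ × 9.80665 m/s² × 2000 m = 5.433×10^7 Pa = 0.5433 kbar
Total = 0.3323 + 1.519 + 0.5433 = 2.3951 kbar

2.4 kbar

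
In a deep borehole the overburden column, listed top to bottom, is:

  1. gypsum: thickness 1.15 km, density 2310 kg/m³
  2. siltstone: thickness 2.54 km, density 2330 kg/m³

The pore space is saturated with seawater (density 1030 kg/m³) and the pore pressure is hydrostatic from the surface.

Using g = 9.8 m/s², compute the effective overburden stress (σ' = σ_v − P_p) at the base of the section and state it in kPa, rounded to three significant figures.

46800 kPa

Overburden (lithostatic) stress σ_v:
gypsum: 2310 kg/m³ × 9.8 m/s² × 1150 m = 2.603×10^7 Pa = 26.03 MPa
siltstone: 2330 kg/m³ × 9.8 m/s² × 2540 m = 5.800×10^7 Pa = 58.00 MPa
Total = 26.03 + 58.00 = 84.032 MPa
Pore pressure P_p = 1030 kg/m³ × 9.8 m/s² × 3690 m = 3.725×10^7 Pa = 37.25 MPa
Effective stress σ' = σ_v − P_p = 84.03 − 37.25 = 46.785 MPa = 46785 kPa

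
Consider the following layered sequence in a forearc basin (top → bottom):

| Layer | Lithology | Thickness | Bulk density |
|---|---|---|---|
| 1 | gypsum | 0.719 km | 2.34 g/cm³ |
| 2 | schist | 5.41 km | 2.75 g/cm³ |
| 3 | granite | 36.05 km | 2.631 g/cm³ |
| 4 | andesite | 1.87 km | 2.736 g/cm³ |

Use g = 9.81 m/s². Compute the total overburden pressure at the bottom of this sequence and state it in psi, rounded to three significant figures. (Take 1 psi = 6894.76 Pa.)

166000 psi

gypsum: 2340 kg/m³ × 9.81 m/s² × 719 m = 1.650×10^7 Pa = 2394 psi
schist: 2750 kg/m³ × 9.81 m/s² × 5410 m = 1.459×10^8 Pa = 21168 psi
granite: 2631 kg/m³ × 9.81 m/s² × 36050 m = 9.305×10^8 Pa = 1.350×10^5 psi
andesite: 2736 kg/m³ × 9.81 m/s² × 1870 m = 5.019×10^7 Pa = 7280 psi
Total = 2394 + 21168 + 1.350×10^5 + 7280 = 1.6579×10^5 psi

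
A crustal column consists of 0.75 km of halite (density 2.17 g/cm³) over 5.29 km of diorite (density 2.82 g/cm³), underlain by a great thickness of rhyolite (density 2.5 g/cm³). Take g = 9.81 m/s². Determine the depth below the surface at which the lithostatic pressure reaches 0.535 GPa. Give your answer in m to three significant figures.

Pressure at base of upper layers: 2170×9.81×750 + 2820×9.81×5290 = 1.623×10^8 Pa = 0.1623 GPa
Remaining pressure to be supplied by rhyolite: 5.350×10^8 − 1.623×10^8 = 3.727×10^8 Pa
Additional depth in rhyolite = 3.727×10^8 Pa / (2500 kg/m³ × 9.81 m/s²) = 15196 m
Total depth = 6040 m + 15196 m = 21236 m

21200 m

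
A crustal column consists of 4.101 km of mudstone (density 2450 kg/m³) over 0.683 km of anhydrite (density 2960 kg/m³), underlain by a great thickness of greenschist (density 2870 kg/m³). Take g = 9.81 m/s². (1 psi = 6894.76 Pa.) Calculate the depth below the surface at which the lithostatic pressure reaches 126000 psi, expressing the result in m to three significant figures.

Pressure at base of upper layers: 2450×9.81×4101 + 2960×9.81×683 = 1.184×10^8 Pa = 17172 psi
Remaining pressure to be supplied by greenschist: 8.687×10^8 − 1.184×10^8 = 7.503×10^8 Pa
Additional depth in greenschist = 7.503×10^8 Pa / (2870 kg/m³ × 9.81 m/s²) = 26651 m
Total depth = 4784 m + 26651 m = 31435 m

31400 m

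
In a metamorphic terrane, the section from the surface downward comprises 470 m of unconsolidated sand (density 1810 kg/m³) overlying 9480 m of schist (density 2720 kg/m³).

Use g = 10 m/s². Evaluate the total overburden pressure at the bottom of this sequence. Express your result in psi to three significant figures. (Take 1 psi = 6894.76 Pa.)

38600 psi

unconsolidated sand: 1810 kg/m³ × 10 m/s² × 470 m = 8.507×10^6 Pa = 1234 psi
schist: 2720 kg/m³ × 10 m/s² × 9480 m = 2.579×10^8 Pa = 37399 psi
Total = 1234 + 37399 = 38633 psi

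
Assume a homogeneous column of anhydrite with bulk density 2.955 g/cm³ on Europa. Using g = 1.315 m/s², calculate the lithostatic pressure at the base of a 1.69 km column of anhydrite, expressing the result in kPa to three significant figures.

6570 kPa

anhydrite: 2955 kg/m³ × 1.315 m/s² × 1690 m = 6.567×10^6 Pa = 6567 kPa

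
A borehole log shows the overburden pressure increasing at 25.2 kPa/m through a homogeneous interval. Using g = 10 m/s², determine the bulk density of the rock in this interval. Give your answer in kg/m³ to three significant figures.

ρ = (dP/dz)/g = 25.2 kPa/m / 10 m/s² = 25200 Pa/m / 10 m/s² = 2520.0 kg/m³

2520 kg/m³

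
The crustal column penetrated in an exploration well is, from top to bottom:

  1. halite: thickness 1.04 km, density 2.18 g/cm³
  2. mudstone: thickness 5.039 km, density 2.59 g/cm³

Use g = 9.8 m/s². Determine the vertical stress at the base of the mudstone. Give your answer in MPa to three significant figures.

halite: 2180 kg/m³ × 9.8 m/s² × 1040 m = 2.222×10^7 Pa = 22.22 MPa
mudstone: 2590 kg/m³ × 9.8 m/s² × 5039 m = 1.279×10^8 Pa = 127.9 MPa
Total = 22.22 + 127.9 = 150.12 MPa

150 MPa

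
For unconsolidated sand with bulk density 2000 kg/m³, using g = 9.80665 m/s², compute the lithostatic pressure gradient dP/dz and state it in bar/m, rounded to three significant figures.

dP/dz = ρg = 2000 kg/m³ × 9.80665 m/s² = 19613 Pa/m
= 19613 Pa/m × (1 bar/m / 1.0000×10^5 Pa/m) = 0.19613 bar/m

0.196 bar/m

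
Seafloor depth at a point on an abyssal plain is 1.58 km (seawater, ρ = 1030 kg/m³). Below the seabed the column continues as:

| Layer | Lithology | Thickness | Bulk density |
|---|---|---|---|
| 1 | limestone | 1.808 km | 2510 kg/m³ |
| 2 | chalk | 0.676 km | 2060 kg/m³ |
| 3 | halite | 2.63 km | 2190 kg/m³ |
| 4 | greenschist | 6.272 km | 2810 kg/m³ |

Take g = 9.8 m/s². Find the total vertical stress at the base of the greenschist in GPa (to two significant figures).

0.30 GPa

seawater: 1030 kg/m³ × 9.8 m/s² × 1580 m = 1.595×10^7 Pa = 0.01595 GPa
limestone: 2510 kg/m³ × 9.8 m/s² × 1808 m = 4.447×10^7 Pa = 0.04447 GPa
chalk: 2060 kg/m³ × 9.8 m/s² × 676 m = 1.365×10^7 Pa = 0.01365 GPa
halite: 2190 kg/m³ × 9.8 m/s² × 2630 m = 5.645×10^7 Pa = 0.05645 GPa
greenschist: 2810 kg/m³ × 9.8 m/s² × 6272 m = 1.727×10^8 Pa = 0.1727 GPa
Total = 0.01595 + 0.04447 + 0.01365 + 0.05645 + 0.1727 = 0.30323 GPa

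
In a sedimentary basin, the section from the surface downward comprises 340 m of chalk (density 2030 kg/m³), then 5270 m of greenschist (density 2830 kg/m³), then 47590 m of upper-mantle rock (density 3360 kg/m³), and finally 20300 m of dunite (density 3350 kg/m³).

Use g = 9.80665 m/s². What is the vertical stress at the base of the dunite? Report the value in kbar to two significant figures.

24 kbar

chalk: 2030 kg/m³ × 9.80665 m/s² × 340 m = 6.769×10^6 Pa = 0.06769 kbar
greenschist: 2830 kg/m³ × 9.80665 m/s² × 5270 m = 1.463×10^8 Pa = 1.463 kbar
upper-mantle rock: 3360 kg/m³ × 9.80665 m/s² × 47590 m = 1.568×10^9 Pa = 15.68 kbar
dunite: 3350 kg/m³ × 9.80665 m/s² × 20300 m = 6.669×10^8 Pa = 6.669 kbar
Total = 0.06769 + 1.463 + 15.68 + 6.669 = 23.880 kbar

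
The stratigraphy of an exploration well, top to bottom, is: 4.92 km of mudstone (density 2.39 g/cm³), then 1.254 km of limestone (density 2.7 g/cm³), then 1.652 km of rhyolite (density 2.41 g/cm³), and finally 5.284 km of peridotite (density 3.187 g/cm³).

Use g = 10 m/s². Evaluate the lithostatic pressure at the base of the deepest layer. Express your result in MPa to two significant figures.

mudstone: 2390 kg/m³ × 10 m/s² × 4920 m = 1.176×10^8 Pa = 117.6 MPa
limestone: 2700 kg/m³ × 10 m/s² × 1254 m = 3.386×10^7 Pa = 33.86 MPa
rhyolite: 2410 kg/m³ × 10 m/s² × 1652 m = 3.981×10^7 Pa = 39.81 MPa
peridotite: 3187 kg/m³ × 10 m/s² × 5284 m = 1.684×10^8 Pa = 168.4 MPa
Total = 117.6 + 33.86 + 39.81 + 168.4 = 359.66 MPa

360 MPa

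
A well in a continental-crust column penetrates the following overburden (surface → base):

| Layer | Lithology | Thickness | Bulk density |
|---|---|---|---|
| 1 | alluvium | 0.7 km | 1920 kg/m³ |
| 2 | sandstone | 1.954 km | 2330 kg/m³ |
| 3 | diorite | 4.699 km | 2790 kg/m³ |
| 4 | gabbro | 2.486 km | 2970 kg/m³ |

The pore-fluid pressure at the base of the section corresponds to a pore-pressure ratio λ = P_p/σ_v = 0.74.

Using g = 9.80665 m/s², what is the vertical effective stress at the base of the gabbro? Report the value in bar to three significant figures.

Overburden (lithostatic) stress σ_v:
alluvium: 1920 kg/m³ × 9.80665 m/s² × 700 m = 1.318×10^7 Pa = 13.18 MPa
sandstone: 2330 kg/m³ × 9.80665 m/s² × 1954 m = 4.465×10^7 Pa = 44.65 MPa
diorite: 2790 kg/m³ × 9.80665 m/s² × 4699 m = 1.286×10^8 Pa = 128.6 MPa
gabbro: 2970 kg/m³ × 9.80665 m/s² × 2486 m = 7.241×10^7 Pa = 72.41 MPa
Total = 13.18 + 44.65 + 128.6 + 72.41 = 258.80 MPa
Pore pressure P_p = λ·σ_v = 0.74 × 258.8 MPa = 191.5 MPa
Effective stress σ' = σ_v − P_p = 258.8 − 191.5 = 67.288 MPa = 672.88 bar

673 bar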